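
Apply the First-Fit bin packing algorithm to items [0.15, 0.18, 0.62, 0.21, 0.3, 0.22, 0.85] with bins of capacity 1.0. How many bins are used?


Place items sequentially using First-Fit:
  Item 0.15 -> new Bin 1
  Item 0.18 -> Bin 1 (now 0.33)
  Item 0.62 -> Bin 1 (now 0.95)
  Item 0.21 -> new Bin 2
  Item 0.3 -> Bin 2 (now 0.51)
  Item 0.22 -> Bin 2 (now 0.73)
  Item 0.85 -> new Bin 3
Total bins used = 3

3


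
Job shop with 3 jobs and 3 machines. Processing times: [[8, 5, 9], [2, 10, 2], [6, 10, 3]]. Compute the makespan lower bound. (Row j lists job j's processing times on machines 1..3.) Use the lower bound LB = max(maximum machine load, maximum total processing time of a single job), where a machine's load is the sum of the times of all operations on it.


Machine loads:
  Machine 1: 8 + 2 + 6 = 16
  Machine 2: 5 + 10 + 10 = 25
  Machine 3: 9 + 2 + 3 = 14
Max machine load = 25
Job totals:
  Job 1: 22
  Job 2: 14
  Job 3: 19
Max job total = 22
Lower bound = max(25, 22) = 25

25


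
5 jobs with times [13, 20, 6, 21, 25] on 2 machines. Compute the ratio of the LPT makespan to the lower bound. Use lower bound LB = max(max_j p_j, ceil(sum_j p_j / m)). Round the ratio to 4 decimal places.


LPT order: [25, 21, 20, 13, 6]
Machine loads after assignment: [44, 41]
LPT makespan = 44
Lower bound = max(max_job, ceil(total/2)) = max(25, 43) = 43
Ratio = 44 / 43 = 1.0233

1.0233


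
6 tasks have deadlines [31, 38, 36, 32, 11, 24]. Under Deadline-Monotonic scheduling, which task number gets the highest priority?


Sort tasks by relative deadline (ascending):
  Task 5: deadline = 11
  Task 6: deadline = 24
  Task 1: deadline = 31
  Task 4: deadline = 32
  Task 3: deadline = 36
  Task 2: deadline = 38
Priority order (highest first): [5, 6, 1, 4, 3, 2]
Highest priority task = 5

5


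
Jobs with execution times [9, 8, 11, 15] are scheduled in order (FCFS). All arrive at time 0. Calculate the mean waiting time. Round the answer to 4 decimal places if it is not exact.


FCFS order (as given): [9, 8, 11, 15]
Waiting times:
  Job 1: wait = 0
  Job 2: wait = 9
  Job 3: wait = 17
  Job 4: wait = 28
Sum of waiting times = 54
Average waiting time = 54/4 = 13.5

13.5


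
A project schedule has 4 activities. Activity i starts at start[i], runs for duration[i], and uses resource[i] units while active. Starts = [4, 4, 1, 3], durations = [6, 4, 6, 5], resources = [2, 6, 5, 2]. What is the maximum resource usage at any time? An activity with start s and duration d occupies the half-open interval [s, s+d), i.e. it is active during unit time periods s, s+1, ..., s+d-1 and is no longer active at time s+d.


Each activity i is active on [start_i, start_i + duration_i).
Compute total resource usage per time slot:
  t=0: active resources = [], total = 0
  t=1: active resources = [5], total = 5
  t=2: active resources = [5], total = 5
  t=3: active resources = [5, 2], total = 7
  t=4: active resources = [2, 6, 5, 2], total = 15
  t=5: active resources = [2, 6, 5, 2], total = 15
  t=6: active resources = [2, 6, 5, 2], total = 15
  t=7: active resources = [2, 6, 2], total = 10
  t=8: active resources = [2], total = 2
  t=9: active resources = [2], total = 2
Peak resource demand = 15

15


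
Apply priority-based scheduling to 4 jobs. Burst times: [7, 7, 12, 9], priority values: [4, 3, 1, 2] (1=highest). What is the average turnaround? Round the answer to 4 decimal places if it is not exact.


Sort by priority (ascending = highest first):
Order: [(1, 12), (2, 9), (3, 7), (4, 7)]
Completion times:
  Priority 1, burst=12, C=12
  Priority 2, burst=9, C=21
  Priority 3, burst=7, C=28
  Priority 4, burst=7, C=35
Average turnaround = 96/4 = 24.0

24.0


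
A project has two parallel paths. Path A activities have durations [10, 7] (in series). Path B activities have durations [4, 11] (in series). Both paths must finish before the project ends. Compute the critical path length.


Path A total = 10 + 7 = 17
Path B total = 4 + 11 = 15
Critical path = longest path = max(17, 15) = 17

17


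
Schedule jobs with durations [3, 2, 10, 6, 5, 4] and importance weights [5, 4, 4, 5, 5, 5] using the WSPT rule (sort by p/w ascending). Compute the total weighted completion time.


Compute p/w ratios and sort ascending (WSPT): [(2, 4), (3, 5), (4, 5), (5, 5), (6, 5), (10, 4)]
Compute weighted completion times:
  Job (p=2,w=4): C=2, w*C=4*2=8
  Job (p=3,w=5): C=5, w*C=5*5=25
  Job (p=4,w=5): C=9, w*C=5*9=45
  Job (p=5,w=5): C=14, w*C=5*14=70
  Job (p=6,w=5): C=20, w*C=5*20=100
  Job (p=10,w=4): C=30, w*C=4*30=120
Total weighted completion time = 368

368


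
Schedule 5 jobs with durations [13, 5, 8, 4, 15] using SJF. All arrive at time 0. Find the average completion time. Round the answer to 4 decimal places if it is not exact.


SJF order (ascending): [4, 5, 8, 13, 15]
Completion times:
  Job 1: burst=4, C=4
  Job 2: burst=5, C=9
  Job 3: burst=8, C=17
  Job 4: burst=13, C=30
  Job 5: burst=15, C=45
Average completion = 105/5 = 21.0

21.0


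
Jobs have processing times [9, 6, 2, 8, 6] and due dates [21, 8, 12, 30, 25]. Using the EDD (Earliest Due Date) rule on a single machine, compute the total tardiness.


Sort by due date (EDD order): [(6, 8), (2, 12), (9, 21), (6, 25), (8, 30)]
Compute completion times and tardiness:
  Job 1: p=6, d=8, C=6, tardiness=max(0,6-8)=0
  Job 2: p=2, d=12, C=8, tardiness=max(0,8-12)=0
  Job 3: p=9, d=21, C=17, tardiness=max(0,17-21)=0
  Job 4: p=6, d=25, C=23, tardiness=max(0,23-25)=0
  Job 5: p=8, d=30, C=31, tardiness=max(0,31-30)=1
Total tardiness = 1

1


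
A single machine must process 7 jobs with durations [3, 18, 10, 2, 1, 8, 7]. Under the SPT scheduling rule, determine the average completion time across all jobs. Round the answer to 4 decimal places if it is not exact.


Sort jobs by processing time (SPT order): [1, 2, 3, 7, 8, 10, 18]
Compute completion times sequentially:
  Job 1: processing = 1, completes at 1
  Job 2: processing = 2, completes at 3
  Job 3: processing = 3, completes at 6
  Job 4: processing = 7, completes at 13
  Job 5: processing = 8, completes at 21
  Job 6: processing = 10, completes at 31
  Job 7: processing = 18, completes at 49
Sum of completion times = 124
Average completion time = 124/7 = 17.7143

17.7143


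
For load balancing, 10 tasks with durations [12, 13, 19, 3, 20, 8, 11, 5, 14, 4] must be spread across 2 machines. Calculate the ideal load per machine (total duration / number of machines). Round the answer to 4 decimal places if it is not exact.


Total processing time = 12 + 13 + 19 + 3 + 20 + 8 + 11 + 5 + 14 + 4 = 109
Number of machines = 2
Ideal balanced load = 109 / 2 = 54.5

54.5


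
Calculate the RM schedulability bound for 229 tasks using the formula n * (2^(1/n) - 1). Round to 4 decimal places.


Compute 2^(1/229) = 1.0030314291
Subtract 1: 1.0030314291 - 1 = 0.0030314291
Multiply by n: 229 * 0.0030314291 = 0.6941972639
Round to 4 dp: 0.6942

0.6942


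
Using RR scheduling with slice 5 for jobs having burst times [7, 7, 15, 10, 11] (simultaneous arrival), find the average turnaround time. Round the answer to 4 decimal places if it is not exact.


Time quantum = 5
Execution trace:
  J1 runs 5 units, time = 5
  J2 runs 5 units, time = 10
  J3 runs 5 units, time = 15
  J4 runs 5 units, time = 20
  J5 runs 5 units, time = 25
  J1 runs 2 units, time = 27
  J2 runs 2 units, time = 29
  J3 runs 5 units, time = 34
  J4 runs 5 units, time = 39
  J5 runs 5 units, time = 44
  J3 runs 5 units, time = 49
  J5 runs 1 units, time = 50
Finish times: [27, 29, 49, 39, 50]
Average turnaround = 194/5 = 38.8

38.8


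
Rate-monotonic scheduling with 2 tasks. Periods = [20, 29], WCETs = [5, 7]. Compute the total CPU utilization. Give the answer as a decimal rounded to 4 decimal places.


Compute individual utilizations (exact fractions):
  Task 1: C/T = 5/20 = 1/4 (approx. 0.25)
  Task 2: C/T = 7/29 (approx. 0.2414)
Total utilization U = 1/4 + 7/29 = 57/116
Rounded to 4 decimal places: U = 0.4914
RM (Liu & Layland) bound for 2 tasks = 0.828427; compare with U = 57/116 (approx. 0.491379)
U <= bound, so schedulable by RM sufficient condition.

0.4914


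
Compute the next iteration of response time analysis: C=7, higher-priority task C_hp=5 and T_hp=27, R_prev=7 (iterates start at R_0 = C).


R_next = C + ceil(R_prev / T_hp) * C_hp
ceil(7 / 27) = ceil(0.2593) = 1
Interference = 1 * 5 = 5
R_next = 7 + 5 = 12

12


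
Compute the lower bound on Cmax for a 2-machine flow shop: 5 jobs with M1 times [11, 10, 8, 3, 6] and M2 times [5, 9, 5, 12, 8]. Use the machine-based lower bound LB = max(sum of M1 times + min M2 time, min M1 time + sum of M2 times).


LB1 = sum(M1 times) + min(M2 times) = 38 + 5 = 43
LB2 = min(M1 times) + sum(M2 times) = 3 + 39 = 42
Lower bound = max(LB1, LB2) = max(43, 42) = 43

43


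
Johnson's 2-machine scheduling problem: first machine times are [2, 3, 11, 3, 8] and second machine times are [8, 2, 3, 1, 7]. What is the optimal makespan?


Apply Johnson's rule:
  Group 1 (a <= b): [(1, 2, 8)]
  Group 2 (a > b): [(5, 8, 7), (3, 11, 3), (2, 3, 2), (4, 3, 1)]
Optimal job order: [1, 5, 3, 2, 4]
Schedule:
  Job 1: M1 done at 2, M2 done at 10
  Job 5: M1 done at 10, M2 done at 17
  Job 3: M1 done at 21, M2 done at 24
  Job 2: M1 done at 24, M2 done at 26
  Job 4: M1 done at 27, M2 done at 28
Makespan = 28

28


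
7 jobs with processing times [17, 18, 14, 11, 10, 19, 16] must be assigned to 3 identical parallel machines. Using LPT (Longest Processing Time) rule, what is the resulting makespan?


Sort jobs in decreasing order (LPT): [19, 18, 17, 16, 14, 11, 10]
Assign each job to the least loaded machine:
  Machine 1: jobs [19, 11, 10], load = 40
  Machine 2: jobs [18, 14], load = 32
  Machine 3: jobs [17, 16], load = 33
Makespan = max load = 40

40


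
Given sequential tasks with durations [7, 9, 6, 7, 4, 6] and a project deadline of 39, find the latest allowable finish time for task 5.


LF(activity 5) = deadline - sum of successor durations
Successors: activities 6 through 6 with durations [6]
Sum of successor durations = 6
LF = 39 - 6 = 33

33


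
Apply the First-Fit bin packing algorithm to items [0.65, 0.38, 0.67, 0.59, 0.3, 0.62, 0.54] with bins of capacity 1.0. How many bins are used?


Place items sequentially using First-Fit:
  Item 0.65 -> new Bin 1
  Item 0.38 -> new Bin 2
  Item 0.67 -> new Bin 3
  Item 0.59 -> Bin 2 (now 0.97)
  Item 0.3 -> Bin 1 (now 0.95)
  Item 0.62 -> new Bin 4
  Item 0.54 -> new Bin 5
Total bins used = 5

5


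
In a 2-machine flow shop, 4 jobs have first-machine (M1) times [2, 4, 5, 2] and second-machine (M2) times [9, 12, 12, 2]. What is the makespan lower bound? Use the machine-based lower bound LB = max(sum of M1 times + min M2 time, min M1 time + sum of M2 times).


LB1 = sum(M1 times) + min(M2 times) = 13 + 2 = 15
LB2 = min(M1 times) + sum(M2 times) = 2 + 35 = 37
Lower bound = max(LB1, LB2) = max(15, 37) = 37

37


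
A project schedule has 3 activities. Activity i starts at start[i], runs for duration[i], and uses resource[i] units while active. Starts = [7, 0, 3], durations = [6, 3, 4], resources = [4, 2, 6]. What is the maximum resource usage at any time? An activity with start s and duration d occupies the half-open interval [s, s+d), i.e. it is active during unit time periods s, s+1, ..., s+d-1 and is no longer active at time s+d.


Each activity i is active on [start_i, start_i + duration_i).
Compute total resource usage per time slot:
  t=0: active resources = [2], total = 2
  t=1: active resources = [2], total = 2
  t=2: active resources = [2], total = 2
  t=3: active resources = [6], total = 6
  t=4: active resources = [6], total = 6
  t=5: active resources = [6], total = 6
  t=6: active resources = [6], total = 6
  t=7: active resources = [4], total = 4
  t=8: active resources = [4], total = 4
  t=9: active resources = [4], total = 4
  t=10: active resources = [4], total = 4
  t=11: active resources = [4], total = 4
  t=12: active resources = [4], total = 4
Peak resource demand = 6

6


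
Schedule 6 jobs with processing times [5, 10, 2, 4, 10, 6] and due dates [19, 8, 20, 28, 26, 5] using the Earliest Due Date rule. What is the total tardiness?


Sort by due date (EDD order): [(6, 5), (10, 8), (5, 19), (2, 20), (10, 26), (4, 28)]
Compute completion times and tardiness:
  Job 1: p=6, d=5, C=6, tardiness=max(0,6-5)=1
  Job 2: p=10, d=8, C=16, tardiness=max(0,16-8)=8
  Job 3: p=5, d=19, C=21, tardiness=max(0,21-19)=2
  Job 4: p=2, d=20, C=23, tardiness=max(0,23-20)=3
  Job 5: p=10, d=26, C=33, tardiness=max(0,33-26)=7
  Job 6: p=4, d=28, C=37, tardiness=max(0,37-28)=9
Total tardiness = 30

30


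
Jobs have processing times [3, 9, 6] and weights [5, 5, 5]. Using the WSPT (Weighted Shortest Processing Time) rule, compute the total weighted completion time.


Compute p/w ratios and sort ascending (WSPT): [(3, 5), (6, 5), (9, 5)]
Compute weighted completion times:
  Job (p=3,w=5): C=3, w*C=5*3=15
  Job (p=6,w=5): C=9, w*C=5*9=45
  Job (p=9,w=5): C=18, w*C=5*18=90
Total weighted completion time = 150

150


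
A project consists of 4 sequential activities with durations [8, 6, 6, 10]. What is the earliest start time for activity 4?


Activity 4 starts after activities 1 through 3 complete.
Predecessor durations: [8, 6, 6]
ES = 8 + 6 + 6 = 20

20


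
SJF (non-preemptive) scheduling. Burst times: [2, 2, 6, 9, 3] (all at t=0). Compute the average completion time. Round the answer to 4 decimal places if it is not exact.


SJF order (ascending): [2, 2, 3, 6, 9]
Completion times:
  Job 1: burst=2, C=2
  Job 2: burst=2, C=4
  Job 3: burst=3, C=7
  Job 4: burst=6, C=13
  Job 5: burst=9, C=22
Average completion = 48/5 = 9.6

9.6


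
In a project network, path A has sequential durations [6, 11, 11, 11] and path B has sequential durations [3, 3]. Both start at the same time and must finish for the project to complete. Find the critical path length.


Path A total = 6 + 11 + 11 + 11 = 39
Path B total = 3 + 3 = 6
Critical path = longest path = max(39, 6) = 39

39


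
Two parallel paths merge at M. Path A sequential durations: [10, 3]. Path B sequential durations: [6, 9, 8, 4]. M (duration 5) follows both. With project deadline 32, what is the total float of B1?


Forward pass: ES(B1) = sum of predecessors on chain B = 0
EF = ES + duration = 0 + 6 = 6
Backward pass: LF(M) = deadline = 32; LS(M) = 32 - 5 = 27
LF(B1) = LS(M) - sum(successors on chain B) = 27 - 21 = 6
LS = LF - duration = 6 - 6 = 0
Total float = LS - ES = 0 - 0 = 0

0


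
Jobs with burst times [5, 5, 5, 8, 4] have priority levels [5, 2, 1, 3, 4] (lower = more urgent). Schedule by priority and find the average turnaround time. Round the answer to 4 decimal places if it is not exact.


Sort by priority (ascending = highest first):
Order: [(1, 5), (2, 5), (3, 8), (4, 4), (5, 5)]
Completion times:
  Priority 1, burst=5, C=5
  Priority 2, burst=5, C=10
  Priority 3, burst=8, C=18
  Priority 4, burst=4, C=22
  Priority 5, burst=5, C=27
Average turnaround = 82/5 = 16.4

16.4


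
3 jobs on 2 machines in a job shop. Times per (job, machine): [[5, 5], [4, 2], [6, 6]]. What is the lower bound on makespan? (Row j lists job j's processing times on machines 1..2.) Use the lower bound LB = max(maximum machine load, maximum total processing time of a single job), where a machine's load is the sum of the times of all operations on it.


Machine loads:
  Machine 1: 5 + 4 + 6 = 15
  Machine 2: 5 + 2 + 6 = 13
Max machine load = 15
Job totals:
  Job 1: 10
  Job 2: 6
  Job 3: 12
Max job total = 12
Lower bound = max(15, 12) = 15

15


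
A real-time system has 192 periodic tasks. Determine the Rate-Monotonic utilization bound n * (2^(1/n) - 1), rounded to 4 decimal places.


Compute 2^(1/192) = 1.0036166660
Subtract 1: 1.0036166660 - 1 = 0.0036166660
Multiply by n: 192 * 0.0036166660 = 0.6943998720
Round to 4 dp: 0.6944

0.6944


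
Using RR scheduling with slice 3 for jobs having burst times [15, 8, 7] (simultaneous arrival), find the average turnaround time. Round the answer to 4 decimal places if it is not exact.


Time quantum = 3
Execution trace:
  J1 runs 3 units, time = 3
  J2 runs 3 units, time = 6
  J3 runs 3 units, time = 9
  J1 runs 3 units, time = 12
  J2 runs 3 units, time = 15
  J3 runs 3 units, time = 18
  J1 runs 3 units, time = 21
  J2 runs 2 units, time = 23
  J3 runs 1 units, time = 24
  J1 runs 3 units, time = 27
  J1 runs 3 units, time = 30
Finish times: [30, 23, 24]
Average turnaround = 77/3 = 25.6667

25.6667


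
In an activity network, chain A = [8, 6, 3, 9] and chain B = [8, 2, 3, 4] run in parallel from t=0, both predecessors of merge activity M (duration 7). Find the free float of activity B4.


ES(B4) = sum of predecessors on chain B = 13
EF(B4) = ES + duration = 13 + 4 = 17
Successor of B4 is M. ES(M) = max(sum(A), sum(B)) = max(26, 17) = 26
Free float = ES(successor) - EF(current) = 26 - 17 = 9

9


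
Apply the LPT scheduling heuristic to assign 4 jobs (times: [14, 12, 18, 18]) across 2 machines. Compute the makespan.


Sort jobs in decreasing order (LPT): [18, 18, 14, 12]
Assign each job to the least loaded machine:
  Machine 1: jobs [18, 14], load = 32
  Machine 2: jobs [18, 12], load = 30
Makespan = max load = 32

32


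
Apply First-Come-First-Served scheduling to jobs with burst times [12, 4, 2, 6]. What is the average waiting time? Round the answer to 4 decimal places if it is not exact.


FCFS order (as given): [12, 4, 2, 6]
Waiting times:
  Job 1: wait = 0
  Job 2: wait = 12
  Job 3: wait = 16
  Job 4: wait = 18
Sum of waiting times = 46
Average waiting time = 46/4 = 11.5

11.5


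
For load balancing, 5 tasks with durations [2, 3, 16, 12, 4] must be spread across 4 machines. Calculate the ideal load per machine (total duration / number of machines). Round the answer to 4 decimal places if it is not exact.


Total processing time = 2 + 3 + 16 + 12 + 4 = 37
Number of machines = 4
Ideal balanced load = 37 / 4 = 9.25

9.25


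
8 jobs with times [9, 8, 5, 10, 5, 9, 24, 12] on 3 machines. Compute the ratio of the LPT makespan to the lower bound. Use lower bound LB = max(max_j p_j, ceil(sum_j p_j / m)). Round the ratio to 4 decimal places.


LPT order: [24, 12, 10, 9, 9, 8, 5, 5]
Machine loads after assignment: [29, 26, 27]
LPT makespan = 29
Lower bound = max(max_job, ceil(total/3)) = max(24, 28) = 28
Ratio = 29 / 28 = 1.0357

1.0357


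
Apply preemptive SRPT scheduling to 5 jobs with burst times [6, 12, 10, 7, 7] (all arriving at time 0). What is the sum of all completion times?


Since all jobs arrive at t=0, SRPT equals SPT ordering.
SPT order: [6, 7, 7, 10, 12]
Completion times:
  Job 1: p=6, C=6
  Job 2: p=7, C=13
  Job 3: p=7, C=20
  Job 4: p=10, C=30
  Job 5: p=12, C=42
Total completion time = 6 + 13 + 20 + 30 + 42 = 111

111


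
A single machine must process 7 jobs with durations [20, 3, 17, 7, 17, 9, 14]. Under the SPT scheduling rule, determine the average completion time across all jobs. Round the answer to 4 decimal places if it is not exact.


Sort jobs by processing time (SPT order): [3, 7, 9, 14, 17, 17, 20]
Compute completion times sequentially:
  Job 1: processing = 3, completes at 3
  Job 2: processing = 7, completes at 10
  Job 3: processing = 9, completes at 19
  Job 4: processing = 14, completes at 33
  Job 5: processing = 17, completes at 50
  Job 6: processing = 17, completes at 67
  Job 7: processing = 20, completes at 87
Sum of completion times = 269
Average completion time = 269/7 = 38.4286

38.4286


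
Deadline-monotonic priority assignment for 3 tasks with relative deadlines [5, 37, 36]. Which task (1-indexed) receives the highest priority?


Sort tasks by relative deadline (ascending):
  Task 1: deadline = 5
  Task 3: deadline = 36
  Task 2: deadline = 37
Priority order (highest first): [1, 3, 2]
Highest priority task = 1

1


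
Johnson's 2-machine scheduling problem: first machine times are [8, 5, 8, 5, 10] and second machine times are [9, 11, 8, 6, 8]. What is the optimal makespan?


Apply Johnson's rule:
  Group 1 (a <= b): [(2, 5, 11), (4, 5, 6), (1, 8, 9), (3, 8, 8)]
  Group 2 (a > b): [(5, 10, 8)]
Optimal job order: [2, 4, 1, 3, 5]
Schedule:
  Job 2: M1 done at 5, M2 done at 16
  Job 4: M1 done at 10, M2 done at 22
  Job 1: M1 done at 18, M2 done at 31
  Job 3: M1 done at 26, M2 done at 39
  Job 5: M1 done at 36, M2 done at 47
Makespan = 47

47


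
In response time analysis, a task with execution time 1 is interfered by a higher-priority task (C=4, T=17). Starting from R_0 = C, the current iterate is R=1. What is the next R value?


R_next = C + ceil(R_prev / T_hp) * C_hp
ceil(1 / 17) = ceil(0.0588) = 1
Interference = 1 * 4 = 4
R_next = 1 + 4 = 5

5


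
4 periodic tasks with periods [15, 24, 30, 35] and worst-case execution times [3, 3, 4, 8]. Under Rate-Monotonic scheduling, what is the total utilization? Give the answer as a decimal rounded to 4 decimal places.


Compute individual utilizations (exact fractions):
  Task 1: C/T = 3/15 = 1/5 (approx. 0.2)
  Task 2: C/T = 3/24 = 1/8 (approx. 0.125)
  Task 3: C/T = 4/30 = 2/15 (approx. 0.1333)
  Task 4: C/T = 8/35 (approx. 0.2286)
Total utilization U = 1/5 + 1/8 + 2/15 + 8/35 = 577/840
Rounded to 4 decimal places: U = 0.6869
RM (Liu & Layland) bound for 4 tasks = 0.756828; compare with U = 577/840 (approx. 0.686905)
U <= bound, so schedulable by RM sufficient condition.

0.6869


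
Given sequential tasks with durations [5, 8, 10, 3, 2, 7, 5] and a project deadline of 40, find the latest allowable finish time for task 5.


LF(activity 5) = deadline - sum of successor durations
Successors: activities 6 through 7 with durations [7, 5]
Sum of successor durations = 12
LF = 40 - 12 = 28

28


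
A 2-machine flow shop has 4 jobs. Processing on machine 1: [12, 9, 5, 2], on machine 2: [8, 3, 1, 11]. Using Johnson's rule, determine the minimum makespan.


Apply Johnson's rule:
  Group 1 (a <= b): [(4, 2, 11)]
  Group 2 (a > b): [(1, 12, 8), (2, 9, 3), (3, 5, 1)]
Optimal job order: [4, 1, 2, 3]
Schedule:
  Job 4: M1 done at 2, M2 done at 13
  Job 1: M1 done at 14, M2 done at 22
  Job 2: M1 done at 23, M2 done at 26
  Job 3: M1 done at 28, M2 done at 29
Makespan = 29

29


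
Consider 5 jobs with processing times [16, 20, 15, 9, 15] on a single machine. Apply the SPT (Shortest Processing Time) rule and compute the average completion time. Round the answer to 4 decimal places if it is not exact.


Sort jobs by processing time (SPT order): [9, 15, 15, 16, 20]
Compute completion times sequentially:
  Job 1: processing = 9, completes at 9
  Job 2: processing = 15, completes at 24
  Job 3: processing = 15, completes at 39
  Job 4: processing = 16, completes at 55
  Job 5: processing = 20, completes at 75
Sum of completion times = 202
Average completion time = 202/5 = 40.4

40.4


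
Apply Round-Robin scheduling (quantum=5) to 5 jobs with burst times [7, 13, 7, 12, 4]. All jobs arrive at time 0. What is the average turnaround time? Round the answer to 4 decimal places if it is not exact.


Time quantum = 5
Execution trace:
  J1 runs 5 units, time = 5
  J2 runs 5 units, time = 10
  J3 runs 5 units, time = 15
  J4 runs 5 units, time = 20
  J5 runs 4 units, time = 24
  J1 runs 2 units, time = 26
  J2 runs 5 units, time = 31
  J3 runs 2 units, time = 33
  J4 runs 5 units, time = 38
  J2 runs 3 units, time = 41
  J4 runs 2 units, time = 43
Finish times: [26, 41, 33, 43, 24]
Average turnaround = 167/5 = 33.4

33.4


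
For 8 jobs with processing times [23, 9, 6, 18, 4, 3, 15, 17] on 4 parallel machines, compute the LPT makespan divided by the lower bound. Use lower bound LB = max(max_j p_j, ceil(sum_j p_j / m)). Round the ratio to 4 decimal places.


LPT order: [23, 18, 17, 15, 9, 6, 4, 3]
Machine loads after assignment: [23, 25, 23, 24]
LPT makespan = 25
Lower bound = max(max_job, ceil(total/4)) = max(23, 24) = 24
Ratio = 25 / 24 = 1.0417

1.0417


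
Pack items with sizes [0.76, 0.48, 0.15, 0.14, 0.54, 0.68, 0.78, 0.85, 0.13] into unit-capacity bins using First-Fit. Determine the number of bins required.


Place items sequentially using First-Fit:
  Item 0.76 -> new Bin 1
  Item 0.48 -> new Bin 2
  Item 0.15 -> Bin 1 (now 0.91)
  Item 0.14 -> Bin 2 (now 0.62)
  Item 0.54 -> new Bin 3
  Item 0.68 -> new Bin 4
  Item 0.78 -> new Bin 5
  Item 0.85 -> new Bin 6
  Item 0.13 -> Bin 2 (now 0.75)
Total bins used = 6

6


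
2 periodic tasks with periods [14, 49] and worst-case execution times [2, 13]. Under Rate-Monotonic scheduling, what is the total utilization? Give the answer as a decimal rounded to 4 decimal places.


Compute individual utilizations (exact fractions):
  Task 1: C/T = 2/14 = 1/7 (approx. 0.1429)
  Task 2: C/T = 13/49 (approx. 0.2653)
Total utilization U = 1/7 + 13/49 = 20/49
Rounded to 4 decimal places: U = 0.4082
RM (Liu & Layland) bound for 2 tasks = 0.828427; compare with U = 20/49 (approx. 0.408163)
U <= bound, so schedulable by RM sufficient condition.

0.4082


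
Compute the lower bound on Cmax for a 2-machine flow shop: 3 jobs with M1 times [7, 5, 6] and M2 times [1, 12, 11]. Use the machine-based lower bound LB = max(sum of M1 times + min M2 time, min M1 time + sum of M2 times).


LB1 = sum(M1 times) + min(M2 times) = 18 + 1 = 19
LB2 = min(M1 times) + sum(M2 times) = 5 + 24 = 29
Lower bound = max(LB1, LB2) = max(19, 29) = 29

29


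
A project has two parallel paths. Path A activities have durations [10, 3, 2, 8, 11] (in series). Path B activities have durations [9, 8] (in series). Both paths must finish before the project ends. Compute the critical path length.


Path A total = 10 + 3 + 2 + 8 + 11 = 34
Path B total = 9 + 8 = 17
Critical path = longest path = max(34, 17) = 34

34


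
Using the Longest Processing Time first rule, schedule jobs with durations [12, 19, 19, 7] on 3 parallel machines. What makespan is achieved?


Sort jobs in decreasing order (LPT): [19, 19, 12, 7]
Assign each job to the least loaded machine:
  Machine 1: jobs [19], load = 19
  Machine 2: jobs [19], load = 19
  Machine 3: jobs [12, 7], load = 19
Makespan = max load = 19

19


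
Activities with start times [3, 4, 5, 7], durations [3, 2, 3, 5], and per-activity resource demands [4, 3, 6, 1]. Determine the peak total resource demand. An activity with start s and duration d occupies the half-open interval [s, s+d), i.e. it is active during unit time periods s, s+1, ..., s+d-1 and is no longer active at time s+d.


Each activity i is active on [start_i, start_i + duration_i).
Compute total resource usage per time slot:
  t=0: active resources = [], total = 0
  t=1: active resources = [], total = 0
  t=2: active resources = [], total = 0
  t=3: active resources = [4], total = 4
  t=4: active resources = [4, 3], total = 7
  t=5: active resources = [4, 3, 6], total = 13
  t=6: active resources = [6], total = 6
  t=7: active resources = [6, 1], total = 7
  t=8: active resources = [1], total = 1
  t=9: active resources = [1], total = 1
  t=10: active resources = [1], total = 1
  t=11: active resources = [1], total = 1
Peak resource demand = 13

13


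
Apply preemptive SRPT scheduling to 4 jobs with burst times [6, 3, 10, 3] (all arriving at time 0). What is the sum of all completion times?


Since all jobs arrive at t=0, SRPT equals SPT ordering.
SPT order: [3, 3, 6, 10]
Completion times:
  Job 1: p=3, C=3
  Job 2: p=3, C=6
  Job 3: p=6, C=12
  Job 4: p=10, C=22
Total completion time = 3 + 6 + 12 + 22 = 43

43


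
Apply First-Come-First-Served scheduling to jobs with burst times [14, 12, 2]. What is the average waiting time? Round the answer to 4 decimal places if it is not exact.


FCFS order (as given): [14, 12, 2]
Waiting times:
  Job 1: wait = 0
  Job 2: wait = 14
  Job 3: wait = 26
Sum of waiting times = 40
Average waiting time = 40/3 = 13.3333

13.3333


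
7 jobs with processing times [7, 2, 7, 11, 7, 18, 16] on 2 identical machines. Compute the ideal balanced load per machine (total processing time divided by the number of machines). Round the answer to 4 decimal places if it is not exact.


Total processing time = 7 + 2 + 7 + 11 + 7 + 18 + 16 = 68
Number of machines = 2
Ideal balanced load = 68 / 2 = 34.0

34.0


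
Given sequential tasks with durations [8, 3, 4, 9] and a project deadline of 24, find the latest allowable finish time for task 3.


LF(activity 3) = deadline - sum of successor durations
Successors: activities 4 through 4 with durations [9]
Sum of successor durations = 9
LF = 24 - 9 = 15

15


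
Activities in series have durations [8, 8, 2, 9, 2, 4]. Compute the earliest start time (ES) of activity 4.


Activity 4 starts after activities 1 through 3 complete.
Predecessor durations: [8, 8, 2]
ES = 8 + 8 + 2 = 18

18


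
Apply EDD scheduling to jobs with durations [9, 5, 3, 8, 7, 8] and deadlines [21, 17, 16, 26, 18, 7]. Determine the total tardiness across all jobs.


Sort by due date (EDD order): [(8, 7), (3, 16), (5, 17), (7, 18), (9, 21), (8, 26)]
Compute completion times and tardiness:
  Job 1: p=8, d=7, C=8, tardiness=max(0,8-7)=1
  Job 2: p=3, d=16, C=11, tardiness=max(0,11-16)=0
  Job 3: p=5, d=17, C=16, tardiness=max(0,16-17)=0
  Job 4: p=7, d=18, C=23, tardiness=max(0,23-18)=5
  Job 5: p=9, d=21, C=32, tardiness=max(0,32-21)=11
  Job 6: p=8, d=26, C=40, tardiness=max(0,40-26)=14
Total tardiness = 31

31


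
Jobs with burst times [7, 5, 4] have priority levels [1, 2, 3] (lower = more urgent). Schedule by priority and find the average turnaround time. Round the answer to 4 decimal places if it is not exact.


Sort by priority (ascending = highest first):
Order: [(1, 7), (2, 5), (3, 4)]
Completion times:
  Priority 1, burst=7, C=7
  Priority 2, burst=5, C=12
  Priority 3, burst=4, C=16
Average turnaround = 35/3 = 11.6667

11.6667


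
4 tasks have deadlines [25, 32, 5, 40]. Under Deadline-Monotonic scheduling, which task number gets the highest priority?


Sort tasks by relative deadline (ascending):
  Task 3: deadline = 5
  Task 1: deadline = 25
  Task 2: deadline = 32
  Task 4: deadline = 40
Priority order (highest first): [3, 1, 2, 4]
Highest priority task = 3

3


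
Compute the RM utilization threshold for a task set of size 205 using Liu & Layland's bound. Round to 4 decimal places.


Compute 2^(1/205) = 1.0033869285
Subtract 1: 1.0033869285 - 1 = 0.0033869285
Multiply by n: 205 * 0.0033869285 = 0.6943203425
Round to 4 dp: 0.6943

0.6943


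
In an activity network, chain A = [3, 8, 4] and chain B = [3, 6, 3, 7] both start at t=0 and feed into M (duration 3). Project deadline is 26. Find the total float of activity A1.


Forward pass: ES(A1) = sum of predecessors on chain A = 0
EF = ES + duration = 0 + 3 = 3
Backward pass: LF(M) = deadline = 26; LS(M) = 26 - 3 = 23
LF(A1) = LS(M) - sum(successors on chain A) = 23 - 12 = 11
LS = LF - duration = 11 - 3 = 8
Total float = LS - ES = 8 - 0 = 8

8


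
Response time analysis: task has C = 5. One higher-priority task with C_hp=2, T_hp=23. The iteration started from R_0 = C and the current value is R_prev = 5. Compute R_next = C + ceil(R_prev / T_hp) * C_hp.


R_next = C + ceil(R_prev / T_hp) * C_hp
ceil(5 / 23) = ceil(0.2174) = 1
Interference = 1 * 2 = 2
R_next = 5 + 2 = 7

7


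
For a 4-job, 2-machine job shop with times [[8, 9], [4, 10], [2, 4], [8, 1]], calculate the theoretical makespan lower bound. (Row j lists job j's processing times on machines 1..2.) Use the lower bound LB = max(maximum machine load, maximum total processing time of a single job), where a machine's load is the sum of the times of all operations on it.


Machine loads:
  Machine 1: 8 + 4 + 2 + 8 = 22
  Machine 2: 9 + 10 + 4 + 1 = 24
Max machine load = 24
Job totals:
  Job 1: 17
  Job 2: 14
  Job 3: 6
  Job 4: 9
Max job total = 17
Lower bound = max(24, 17) = 24

24


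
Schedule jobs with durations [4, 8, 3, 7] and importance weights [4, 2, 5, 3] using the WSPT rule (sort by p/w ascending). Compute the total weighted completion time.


Compute p/w ratios and sort ascending (WSPT): [(3, 5), (4, 4), (7, 3), (8, 2)]
Compute weighted completion times:
  Job (p=3,w=5): C=3, w*C=5*3=15
  Job (p=4,w=4): C=7, w*C=4*7=28
  Job (p=7,w=3): C=14, w*C=3*14=42
  Job (p=8,w=2): C=22, w*C=2*22=44
Total weighted completion time = 129

129


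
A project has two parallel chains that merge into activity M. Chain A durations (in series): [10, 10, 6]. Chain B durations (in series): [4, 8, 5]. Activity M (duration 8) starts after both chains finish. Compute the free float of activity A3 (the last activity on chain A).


ES(A3) = sum of predecessors on chain A = 20
EF(A3) = ES + duration = 20 + 6 = 26
Successor of A3 is M. ES(M) = max(sum(A), sum(B)) = max(26, 17) = 26
Free float = ES(successor) - EF(current) = 26 - 26 = 0

0


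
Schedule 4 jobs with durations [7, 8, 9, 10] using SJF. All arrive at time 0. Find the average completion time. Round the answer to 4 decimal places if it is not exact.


SJF order (ascending): [7, 8, 9, 10]
Completion times:
  Job 1: burst=7, C=7
  Job 2: burst=8, C=15
  Job 3: burst=9, C=24
  Job 4: burst=10, C=34
Average completion = 80/4 = 20.0

20.0


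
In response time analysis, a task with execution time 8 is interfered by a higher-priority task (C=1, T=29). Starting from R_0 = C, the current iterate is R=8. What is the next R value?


R_next = C + ceil(R_prev / T_hp) * C_hp
ceil(8 / 29) = ceil(0.2759) = 1
Interference = 1 * 1 = 1
R_next = 8 + 1 = 9

9


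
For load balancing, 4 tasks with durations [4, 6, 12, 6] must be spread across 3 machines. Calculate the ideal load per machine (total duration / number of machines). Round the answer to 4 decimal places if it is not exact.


Total processing time = 4 + 6 + 12 + 6 = 28
Number of machines = 3
Ideal balanced load = 28 / 3 = 9.3333

9.3333


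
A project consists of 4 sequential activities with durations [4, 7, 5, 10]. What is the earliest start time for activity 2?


Activity 2 starts after activities 1 through 1 complete.
Predecessor durations: [4]
ES = 4 = 4

4


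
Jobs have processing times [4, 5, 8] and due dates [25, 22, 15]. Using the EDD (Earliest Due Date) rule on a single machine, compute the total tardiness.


Sort by due date (EDD order): [(8, 15), (5, 22), (4, 25)]
Compute completion times and tardiness:
  Job 1: p=8, d=15, C=8, tardiness=max(0,8-15)=0
  Job 2: p=5, d=22, C=13, tardiness=max(0,13-22)=0
  Job 3: p=4, d=25, C=17, tardiness=max(0,17-25)=0
Total tardiness = 0

0


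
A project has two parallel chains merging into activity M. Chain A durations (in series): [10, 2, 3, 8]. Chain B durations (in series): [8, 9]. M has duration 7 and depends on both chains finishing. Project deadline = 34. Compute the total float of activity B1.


Forward pass: ES(B1) = sum of predecessors on chain B = 0
EF = ES + duration = 0 + 8 = 8
Backward pass: LF(M) = deadline = 34; LS(M) = 34 - 7 = 27
LF(B1) = LS(M) - sum(successors on chain B) = 27 - 9 = 18
LS = LF - duration = 18 - 8 = 10
Total float = LS - ES = 10 - 0 = 10

10


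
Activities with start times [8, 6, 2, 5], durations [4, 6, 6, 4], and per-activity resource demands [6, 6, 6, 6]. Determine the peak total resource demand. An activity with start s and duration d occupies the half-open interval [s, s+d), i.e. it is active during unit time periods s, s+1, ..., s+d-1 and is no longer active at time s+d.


Each activity i is active on [start_i, start_i + duration_i).
Compute total resource usage per time slot:
  t=0: active resources = [], total = 0
  t=1: active resources = [], total = 0
  t=2: active resources = [6], total = 6
  t=3: active resources = [6], total = 6
  t=4: active resources = [6], total = 6
  t=5: active resources = [6, 6], total = 12
  t=6: active resources = [6, 6, 6], total = 18
  t=7: active resources = [6, 6, 6], total = 18
  t=8: active resources = [6, 6, 6], total = 18
  t=9: active resources = [6, 6], total = 12
  t=10: active resources = [6, 6], total = 12
  t=11: active resources = [6, 6], total = 12
Peak resource demand = 18

18


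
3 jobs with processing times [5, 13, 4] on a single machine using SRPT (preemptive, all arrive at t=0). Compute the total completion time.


Since all jobs arrive at t=0, SRPT equals SPT ordering.
SPT order: [4, 5, 13]
Completion times:
  Job 1: p=4, C=4
  Job 2: p=5, C=9
  Job 3: p=13, C=22
Total completion time = 4 + 9 + 22 = 35

35


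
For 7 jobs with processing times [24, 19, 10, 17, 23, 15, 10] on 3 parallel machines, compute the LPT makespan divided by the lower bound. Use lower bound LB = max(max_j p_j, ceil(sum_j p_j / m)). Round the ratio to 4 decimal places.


LPT order: [24, 23, 19, 17, 15, 10, 10]
Machine loads after assignment: [44, 38, 36]
LPT makespan = 44
Lower bound = max(max_job, ceil(total/3)) = max(24, 40) = 40
Ratio = 44 / 40 = 1.1

1.1


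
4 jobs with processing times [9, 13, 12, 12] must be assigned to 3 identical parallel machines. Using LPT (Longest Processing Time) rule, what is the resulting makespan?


Sort jobs in decreasing order (LPT): [13, 12, 12, 9]
Assign each job to the least loaded machine:
  Machine 1: jobs [13], load = 13
  Machine 2: jobs [12, 9], load = 21
  Machine 3: jobs [12], load = 12
Makespan = max load = 21

21


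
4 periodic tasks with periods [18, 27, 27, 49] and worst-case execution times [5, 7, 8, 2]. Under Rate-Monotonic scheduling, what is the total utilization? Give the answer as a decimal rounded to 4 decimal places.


Compute individual utilizations (exact fractions):
  Task 1: C/T = 5/18 (approx. 0.2778)
  Task 2: C/T = 7/27 (approx. 0.2593)
  Task 3: C/T = 8/27 (approx. 0.2963)
  Task 4: C/T = 2/49 (approx. 0.0408)
Total utilization U = 5/18 + 7/27 + 8/27 + 2/49 = 257/294
Rounded to 4 decimal places: U = 0.8741
RM (Liu & Layland) bound for 4 tasks = 0.756828; compare with U = 257/294 (approx. 0.874150)
bound < U <= 1, so the RM sufficient condition is not met (inconclusive; an exact test such as response-time analysis is needed).

0.8741


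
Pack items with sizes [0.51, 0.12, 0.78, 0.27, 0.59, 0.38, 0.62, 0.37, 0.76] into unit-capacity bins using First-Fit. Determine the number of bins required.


Place items sequentially using First-Fit:
  Item 0.51 -> new Bin 1
  Item 0.12 -> Bin 1 (now 0.63)
  Item 0.78 -> new Bin 2
  Item 0.27 -> Bin 1 (now 0.9)
  Item 0.59 -> new Bin 3
  Item 0.38 -> Bin 3 (now 0.97)
  Item 0.62 -> new Bin 4
  Item 0.37 -> Bin 4 (now 0.99)
  Item 0.76 -> new Bin 5
Total bins used = 5

5


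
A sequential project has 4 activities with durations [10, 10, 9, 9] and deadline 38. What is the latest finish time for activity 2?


LF(activity 2) = deadline - sum of successor durations
Successors: activities 3 through 4 with durations [9, 9]
Sum of successor durations = 18
LF = 38 - 18 = 20

20


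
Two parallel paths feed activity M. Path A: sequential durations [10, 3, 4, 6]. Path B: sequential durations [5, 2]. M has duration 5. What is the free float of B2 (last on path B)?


ES(B2) = sum of predecessors on chain B = 5
EF(B2) = ES + duration = 5 + 2 = 7
Successor of B2 is M. ES(M) = max(sum(A), sum(B)) = max(23, 7) = 23
Free float = ES(successor) - EF(current) = 23 - 7 = 16

16


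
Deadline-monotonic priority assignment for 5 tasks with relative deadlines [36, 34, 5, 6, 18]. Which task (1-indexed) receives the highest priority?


Sort tasks by relative deadline (ascending):
  Task 3: deadline = 5
  Task 4: deadline = 6
  Task 5: deadline = 18
  Task 2: deadline = 34
  Task 1: deadline = 36
Priority order (highest first): [3, 4, 5, 2, 1]
Highest priority task = 3

3


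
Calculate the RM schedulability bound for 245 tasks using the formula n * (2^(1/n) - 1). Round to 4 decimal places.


Compute 2^(1/245) = 1.0028331781
Subtract 1: 1.0028331781 - 1 = 0.0028331781
Multiply by n: 245 * 0.0028331781 = 0.6941286345
Round to 4 dp: 0.6941

0.6941


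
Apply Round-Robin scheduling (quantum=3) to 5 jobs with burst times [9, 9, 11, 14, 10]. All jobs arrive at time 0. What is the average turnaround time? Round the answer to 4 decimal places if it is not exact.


Time quantum = 3
Execution trace:
  J1 runs 3 units, time = 3
  J2 runs 3 units, time = 6
  J3 runs 3 units, time = 9
  J4 runs 3 units, time = 12
  J5 runs 3 units, time = 15
  J1 runs 3 units, time = 18
  J2 runs 3 units, time = 21
  J3 runs 3 units, time = 24
  J4 runs 3 units, time = 27
  J5 runs 3 units, time = 30
  J1 runs 3 units, time = 33
  J2 runs 3 units, time = 36
  J3 runs 3 units, time = 39
  J4 runs 3 units, time = 42
  J5 runs 3 units, time = 45
  J3 runs 2 units, time = 47
  J4 runs 3 units, time = 50
  J5 runs 1 units, time = 51
  J4 runs 2 units, time = 53
Finish times: [33, 36, 47, 53, 51]
Average turnaround = 220/5 = 44.0

44.0
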